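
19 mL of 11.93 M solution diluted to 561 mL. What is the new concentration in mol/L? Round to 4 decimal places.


Dilution: M1*V1 = M2*V2, solve for M2.
M2 = M1*V1 / V2
M2 = 11.93 * 19 / 561
M2 = 226.67 / 561
M2 = 0.40404635 mol/L, rounded to 4 dp:

0.4040 mol/L


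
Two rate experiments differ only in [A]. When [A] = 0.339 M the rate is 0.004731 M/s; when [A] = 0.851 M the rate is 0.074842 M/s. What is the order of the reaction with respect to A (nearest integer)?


Rate is proportional to [A]^n, so rate2/rate1 = ([A]2/[A]1)^n. Take logs to solve for n.
rate2/rate1 = 0.074842 / 0.004731 = 15.8195
[A]2/[A]1 = 0.851 / 0.339 = 2.5103
n = ln(15.8195) / ln(2.5103) = 3.0
Nearest integer order:

3


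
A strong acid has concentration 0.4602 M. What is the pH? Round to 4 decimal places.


A strong acid dissociates completely, so [H+] equals the given concentration.
pH = -log10([H+]) = -log10(0.4602)
pH = 0.33705339, rounded to 4 dp:

0.3371


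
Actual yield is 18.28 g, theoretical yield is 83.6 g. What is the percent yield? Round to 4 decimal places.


% yield = 100 * actual / theoretical
% yield = 100 * 18.28 / 83.6
% yield = 21.86602871 %, rounded to 4 dp:

21.8660 %


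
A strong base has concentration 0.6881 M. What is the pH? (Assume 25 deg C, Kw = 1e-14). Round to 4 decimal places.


A strong base dissociates completely, so [OH-] equals the given concentration.
pOH = -log10([OH-]) = -log10(0.6881) = 0.162348
pH = 14 - pOH = 14 - 0.162348
pH = 13.837652, rounded to 4 dp:

13.8377


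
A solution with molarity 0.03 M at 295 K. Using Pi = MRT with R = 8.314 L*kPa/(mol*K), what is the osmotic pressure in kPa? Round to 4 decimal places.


Osmotic pressure (van't Hoff): Pi = M*R*T.
RT = 8.314 * 295 = 2452.63
Pi = 0.03 * 2452.63
Pi = 73.5789 kPa, rounded to 4 dp:

73.5789 kPa


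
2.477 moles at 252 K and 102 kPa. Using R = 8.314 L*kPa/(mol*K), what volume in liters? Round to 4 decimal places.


PV = nRT, solve for V = nRT / P.
nRT = 2.477 * 8.314 * 252 = 5189.6321
V = 5189.6321 / 102
V = 50.87874608 L, rounded to 4 dp:

50.8787 L


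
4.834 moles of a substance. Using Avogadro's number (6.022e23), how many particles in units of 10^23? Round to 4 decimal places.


N = n * NA, then divide by 1e23 for the requested units.
N / 1e23 = n * 6.022
N / 1e23 = 4.834 * 6.022
N / 1e23 = 29.110348, rounded to 4 dp:

29.1103


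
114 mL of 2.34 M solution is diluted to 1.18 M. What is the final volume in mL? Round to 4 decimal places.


Dilution: M1*V1 = M2*V2, solve for V2.
V2 = M1*V1 / M2
V2 = 2.34 * 114 / 1.18
V2 = 266.76 / 1.18
V2 = 226.06779661 mL, rounded to 4 dp:

226.0678 mL


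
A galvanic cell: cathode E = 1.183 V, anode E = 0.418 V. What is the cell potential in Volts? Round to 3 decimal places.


Standard cell potential: E_cell = E_cathode - E_anode.
E_cell = 1.183 - (0.418)
E_cell = 0.765 V, rounded to 3 dp:

0.765 V


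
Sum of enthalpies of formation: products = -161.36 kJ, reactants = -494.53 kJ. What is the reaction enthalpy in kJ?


dH_rxn = sum(dH_f products) - sum(dH_f reactants)
dH_rxn = -161.36 - (-494.53)
dH_rxn = 333.17 kJ:

333.17 kJ


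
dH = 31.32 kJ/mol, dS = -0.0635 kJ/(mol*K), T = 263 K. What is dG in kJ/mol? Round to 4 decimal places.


Gibbs: dG = dH - T*dS (consistent units, dS already in kJ/(mol*K)).
T*dS = 263 * -0.0635 = -16.7005
dG = 31.32 - (-16.7005)
dG = 48.0205 kJ/mol, rounded to 4 dp:

48.0205 kJ/mol


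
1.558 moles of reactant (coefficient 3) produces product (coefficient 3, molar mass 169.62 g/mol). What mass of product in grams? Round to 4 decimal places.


Use the coefficient ratio to convert reactant moles to product moles, then multiply by the product's molar mass.
moles_P = moles_R * (coeff_P / coeff_R) = 1.558 * (3/3) = 1.558
mass_P = moles_P * M_P = 1.558 * 169.62
mass_P = 264.26796 g, rounded to 4 dp:

264.2680 g


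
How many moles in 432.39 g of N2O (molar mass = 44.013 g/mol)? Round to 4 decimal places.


n = mass / M
n = 432.39 / 44.013
n = 9.82414287 mol, rounded to 4 dp:

9.8241 mol


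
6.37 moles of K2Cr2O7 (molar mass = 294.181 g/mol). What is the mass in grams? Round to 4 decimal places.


mass = n * M
mass = 6.37 * 294.181
mass = 1873.93297 g, rounded to 4 dp:

1873.9330 g


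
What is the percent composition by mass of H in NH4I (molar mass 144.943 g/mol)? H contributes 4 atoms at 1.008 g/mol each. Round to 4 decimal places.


pct = 100 * (n_elem * M_elem) / M_total
mass_contribution = 4 * 1.008 = 4.032 g/mol
pct = 100 * 4.032 / 144.943
pct = 2.78178318 %, rounded to 4 dp:

2.7818 %


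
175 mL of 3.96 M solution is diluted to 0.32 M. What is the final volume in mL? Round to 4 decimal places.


Dilution: M1*V1 = M2*V2, solve for V2.
V2 = M1*V1 / M2
V2 = 3.96 * 175 / 0.32
V2 = 693.0 / 0.32
V2 = 2165.625 mL, rounded to 4 dp:

2165.6250 mL


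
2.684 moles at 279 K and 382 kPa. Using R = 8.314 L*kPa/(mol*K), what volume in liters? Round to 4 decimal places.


PV = nRT, solve for V = nRT / P.
nRT = 2.684 * 8.314 * 279 = 6225.8225
V = 6225.8225 / 382
V = 16.29796466 L, rounded to 4 dp:

16.2980 L


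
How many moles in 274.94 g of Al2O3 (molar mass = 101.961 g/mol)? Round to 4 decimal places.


n = mass / M
n = 274.94 / 101.961
n = 2.69652122 mol, rounded to 4 dp:

2.6965 mol


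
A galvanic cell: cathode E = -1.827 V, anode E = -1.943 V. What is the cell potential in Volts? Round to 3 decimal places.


Standard cell potential: E_cell = E_cathode - E_anode.
E_cell = -1.827 - (-1.943)
E_cell = 0.116 V, rounded to 3 dp:

0.116 V


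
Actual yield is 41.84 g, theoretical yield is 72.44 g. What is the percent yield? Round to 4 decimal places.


% yield = 100 * actual / theoretical
% yield = 100 * 41.84 / 72.44
% yield = 57.75814467 %, rounded to 4 dp:

57.7581 %


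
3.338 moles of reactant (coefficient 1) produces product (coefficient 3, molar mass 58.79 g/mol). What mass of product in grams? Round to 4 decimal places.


Use the coefficient ratio to convert reactant moles to product moles, then multiply by the product's molar mass.
moles_P = moles_R * (coeff_P / coeff_R) = 3.338 * (3/1) = 10.014
mass_P = moles_P * M_P = 10.014 * 58.79
mass_P = 588.72306 g, rounded to 4 dp:

588.7231 g


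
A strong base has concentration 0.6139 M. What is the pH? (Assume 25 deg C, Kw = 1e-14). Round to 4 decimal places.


A strong base dissociates completely, so [OH-] equals the given concentration.
pOH = -log10([OH-]) = -log10(0.6139) = 0.211902
pH = 14 - pOH = 14 - 0.211902
pH = 13.788098, rounded to 4 dp:

13.7881


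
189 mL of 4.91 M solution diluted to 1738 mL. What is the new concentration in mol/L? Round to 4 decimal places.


Dilution: M1*V1 = M2*V2, solve for M2.
M2 = M1*V1 / V2
M2 = 4.91 * 189 / 1738
M2 = 927.99 / 1738
M2 = 0.53394131 mol/L, rounded to 4 dp:

0.5339 mol/L


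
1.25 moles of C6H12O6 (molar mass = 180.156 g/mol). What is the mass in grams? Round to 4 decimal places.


mass = n * M
mass = 1.25 * 180.156
mass = 225.195 g, rounded to 4 dp:

225.1950 g


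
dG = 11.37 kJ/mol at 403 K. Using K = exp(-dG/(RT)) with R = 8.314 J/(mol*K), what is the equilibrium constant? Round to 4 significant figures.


dG is in kJ/mol; multiply by 1000 to match R in J/(mol*K).
RT = 8.314 * 403 = 3350.542 J/mol
exponent = -dG*1000 / (RT) = -(11.37*1000) / 3350.542 = -3.39348082
K = exp(-3.39348082)
K = 0.033591547, rounded to 4 significant figures:

0.03359


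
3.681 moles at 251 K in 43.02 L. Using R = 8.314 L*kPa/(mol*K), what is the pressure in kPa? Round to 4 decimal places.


PV = nRT, solve for P = nRT / V.
nRT = 3.681 * 8.314 * 251 = 7681.5623
P = 7681.5623 / 43.02
P = 178.55793352 kPa, rounded to 4 dp:

178.5579 kPa


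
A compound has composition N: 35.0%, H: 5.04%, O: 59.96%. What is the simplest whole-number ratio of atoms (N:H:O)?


Assume 100 g of compound, divide each mass% by atomic mass to get moles, then normalize by the smallest to get a raw atom ratio.
Moles per 100 g: N: 35.0/14.007 = 2.4988, H: 5.04/1.008 = 5.0, O: 59.96/15.999 = 3.7477
Raw ratio (divide by min = 2.4988): N: 1.0, H: 2.001, O: 1.5
Multiply by 2 to clear fractions: N: 2.0 ~= 2, H: 4.002 ~= 4, O: 3.0 ~= 3
Reduce by GCD to get the simplest whole-number ratio:

2:4:3


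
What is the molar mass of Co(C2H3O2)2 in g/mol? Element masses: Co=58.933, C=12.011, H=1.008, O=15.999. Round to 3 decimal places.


M = sum(count * atomic_mass) over atoms.
M = 1*58.933 + 4*12.011 + 6*1.008 + 4*15.999
M = 58.933 + 48.044 + 6.048 + 63.996
M = 177.021 g/mol, rounded to 3 dp:

177.021 g/mol


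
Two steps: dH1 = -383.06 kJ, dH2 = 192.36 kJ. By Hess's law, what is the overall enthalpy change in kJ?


Hess's law: enthalpy is a state function, so add the step enthalpies.
dH_total = dH1 + dH2 = -383.06 + (192.36)
dH_total = -190.7 kJ:

-190.70 kJ


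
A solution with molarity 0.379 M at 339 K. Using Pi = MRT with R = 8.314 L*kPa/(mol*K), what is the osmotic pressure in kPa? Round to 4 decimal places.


Osmotic pressure (van't Hoff): Pi = M*R*T.
RT = 8.314 * 339 = 2818.446
Pi = 0.379 * 2818.446
Pi = 1068.191034 kPa, rounded to 4 dp:

1068.1910 kPa


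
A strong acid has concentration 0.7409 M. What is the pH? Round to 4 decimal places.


A strong acid dissociates completely, so [H+] equals the given concentration.
pH = -log10([H+]) = -log10(0.7409)
pH = 0.13024041, rounded to 4 dp:

0.1302


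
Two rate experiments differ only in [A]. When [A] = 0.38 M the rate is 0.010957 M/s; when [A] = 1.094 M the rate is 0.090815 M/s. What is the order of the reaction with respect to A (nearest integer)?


Rate is proportional to [A]^n, so rate2/rate1 = ([A]2/[A]1)^n. Take logs to solve for n.
rate2/rate1 = 0.090815 / 0.010957 = 8.2883
[A]2/[A]1 = 1.094 / 0.38 = 2.8789
n = ln(8.2883) / ln(2.8789) = 2.0
Nearest integer order:

2


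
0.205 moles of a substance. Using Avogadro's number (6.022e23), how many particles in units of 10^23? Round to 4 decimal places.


N = n * NA, then divide by 1e23 for the requested units.
N / 1e23 = n * 6.022
N / 1e23 = 0.205 * 6.022
N / 1e23 = 1.23451, rounded to 4 dp:

1.2345


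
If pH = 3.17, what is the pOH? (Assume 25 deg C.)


At 25 deg C, pH + pOH = 14.
pOH = 14 - pH = 14 - 3.17
pOH = 10.83:

10.83


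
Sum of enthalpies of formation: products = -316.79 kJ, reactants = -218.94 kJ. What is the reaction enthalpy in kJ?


dH_rxn = sum(dH_f products) - sum(dH_f reactants)
dH_rxn = -316.79 - (-218.94)
dH_rxn = -97.85 kJ:

-97.85 kJ


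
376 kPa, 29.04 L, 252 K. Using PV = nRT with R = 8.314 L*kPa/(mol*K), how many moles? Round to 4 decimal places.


PV = nRT, solve for n = PV / (RT).
PV = 376 * 29.04 = 10919.04
RT = 8.314 * 252 = 2095.128
n = 10919.04 / 2095.128
n = 5.21163385 mol, rounded to 4 dp:

5.2116 mol


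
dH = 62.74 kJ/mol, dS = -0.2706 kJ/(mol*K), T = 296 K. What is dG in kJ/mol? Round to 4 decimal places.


Gibbs: dG = dH - T*dS (consistent units, dS already in kJ/(mol*K)).
T*dS = 296 * -0.2706 = -80.0976
dG = 62.74 - (-80.0976)
dG = 142.8376 kJ/mol, rounded to 4 dp:

142.8376 kJ/mol


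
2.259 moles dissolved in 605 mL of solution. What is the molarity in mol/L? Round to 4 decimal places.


Convert volume to liters: V_L = V_mL / 1000.
V_L = 605 / 1000 = 0.605 L
M = n / V_L = 2.259 / 0.605
M = 3.7338843 mol/L, rounded to 4 dp:

3.7339 mol/L


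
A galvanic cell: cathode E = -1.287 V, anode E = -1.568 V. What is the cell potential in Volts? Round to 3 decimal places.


Standard cell potential: E_cell = E_cathode - E_anode.
E_cell = -1.287 - (-1.568)
E_cell = 0.281 V, rounded to 3 dp:

0.281 V


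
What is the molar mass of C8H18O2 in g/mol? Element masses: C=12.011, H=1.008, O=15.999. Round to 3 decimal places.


M = sum(count * atomic_mass) over atoms.
M = 8*12.011 + 18*1.008 + 2*15.999
M = 96.088 + 18.144 + 31.998
M = 146.23 g/mol, rounded to 3 dp:

146.230 g/mol


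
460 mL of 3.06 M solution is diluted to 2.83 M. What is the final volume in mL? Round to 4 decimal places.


Dilution: M1*V1 = M2*V2, solve for V2.
V2 = M1*V1 / M2
V2 = 3.06 * 460 / 2.83
V2 = 1407.6 / 2.83
V2 = 497.38515901 mL, rounded to 4 dp:

497.3852 mL


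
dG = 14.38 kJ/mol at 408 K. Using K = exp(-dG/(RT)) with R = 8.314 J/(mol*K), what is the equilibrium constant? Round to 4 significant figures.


dG is in kJ/mol; multiply by 1000 to match R in J/(mol*K).
RT = 8.314 * 408 = 3392.112 J/mol
exponent = -dG*1000 / (RT) = -(14.38*1000) / 3392.112 = -4.23924682
K = exp(-4.23924682)
K = 0.014418447, rounded to 4 significant figures:

0.01442


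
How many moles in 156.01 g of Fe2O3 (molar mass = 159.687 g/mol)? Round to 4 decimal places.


n = mass / M
n = 156.01 / 159.687
n = 0.9769737 mol, rounded to 4 dp:

0.9770 mol


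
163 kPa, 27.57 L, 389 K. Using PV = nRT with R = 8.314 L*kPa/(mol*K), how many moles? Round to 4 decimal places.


PV = nRT, solve for n = PV / (RT).
PV = 163 * 27.57 = 4493.91
RT = 8.314 * 389 = 3234.146
n = 4493.91 / 3234.146
n = 1.38951983 mol, rounded to 4 dp:

1.3895 mol


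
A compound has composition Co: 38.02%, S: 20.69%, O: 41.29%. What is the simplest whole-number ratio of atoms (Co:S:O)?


Assume 100 g of compound, divide each mass% by atomic mass to get moles, then normalize by the smallest to get a raw atom ratio.
Moles per 100 g: Co: 38.02/58.933 = 0.6451, S: 20.69/32.065 = 0.6453, O: 41.29/15.999 = 2.5808
Raw ratio (divide by min = 0.6451): Co: 1.0, S: 1.0, O: 4.0
Multiply by 1 to clear fractions: Co: 1.0 ~= 1, S: 1.0 ~= 1, O: 4.0 ~= 4
Reduce by GCD to get the simplest whole-number ratio:

1:1:4


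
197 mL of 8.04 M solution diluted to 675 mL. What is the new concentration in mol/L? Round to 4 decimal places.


Dilution: M1*V1 = M2*V2, solve for M2.
M2 = M1*V1 / V2
M2 = 8.04 * 197 / 675
M2 = 1583.88 / 675
M2 = 2.34648889 mol/L, rounded to 4 dp:

2.3465 mol/L


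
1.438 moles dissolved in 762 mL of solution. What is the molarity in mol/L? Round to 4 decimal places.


Convert volume to liters: V_L = V_mL / 1000.
V_L = 762 / 1000 = 0.762 L
M = n / V_L = 1.438 / 0.762
M = 1.88713911 mol/L, rounded to 4 dp:

1.8871 mol/L


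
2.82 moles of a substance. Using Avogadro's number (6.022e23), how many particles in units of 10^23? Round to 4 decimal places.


N = n * NA, then divide by 1e23 for the requested units.
N / 1e23 = n * 6.022
N / 1e23 = 2.82 * 6.022
N / 1e23 = 16.98204, rounded to 4 dp:

16.9820


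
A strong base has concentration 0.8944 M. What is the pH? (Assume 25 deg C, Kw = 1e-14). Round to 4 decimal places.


A strong base dissociates completely, so [OH-] equals the given concentration.
pOH = -log10([OH-]) = -log10(0.8944) = 0.048468
pH = 14 - pOH = 14 - 0.048468
pH = 13.951532, rounded to 4 dp:

13.9515


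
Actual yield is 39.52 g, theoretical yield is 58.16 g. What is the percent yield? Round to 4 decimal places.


% yield = 100 * actual / theoretical
% yield = 100 * 39.52 / 58.16
% yield = 67.95048143 %, rounded to 4 dp:

67.9505 %


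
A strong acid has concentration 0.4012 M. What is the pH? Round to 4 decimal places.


A strong acid dissociates completely, so [H+] equals the given concentration.
pH = -log10([H+]) = -log10(0.4012)
pH = 0.39663908, rounded to 4 dp:

0.3966


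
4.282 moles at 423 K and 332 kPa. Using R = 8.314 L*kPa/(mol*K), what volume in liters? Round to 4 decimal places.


PV = nRT, solve for V = nRT / P.
nRT = 4.282 * 8.314 * 423 = 15059.0318
V = 15059.0318 / 332
V = 45.35852952 L, rounded to 4 dp:

45.3585 L


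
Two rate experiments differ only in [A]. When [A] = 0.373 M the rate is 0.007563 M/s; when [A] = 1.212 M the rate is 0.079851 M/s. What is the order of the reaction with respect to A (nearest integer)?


Rate is proportional to [A]^n, so rate2/rate1 = ([A]2/[A]1)^n. Take logs to solve for n.
rate2/rate1 = 0.079851 / 0.007563 = 10.5581
[A]2/[A]1 = 1.212 / 0.373 = 3.2493
n = ln(10.5581) / ln(3.2493) = 2.0
Nearest integer order:

2


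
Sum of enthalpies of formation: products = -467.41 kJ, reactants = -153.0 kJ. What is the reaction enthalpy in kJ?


dH_rxn = sum(dH_f products) - sum(dH_f reactants)
dH_rxn = -467.41 - (-153.0)
dH_rxn = -314.41 kJ:

-314.41 kJ


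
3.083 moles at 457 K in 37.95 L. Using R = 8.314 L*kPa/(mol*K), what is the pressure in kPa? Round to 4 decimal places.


PV = nRT, solve for P = nRT / V.
nRT = 3.083 * 8.314 * 457 = 11713.8523
P = 11713.8523 / 37.95
P = 308.66540975 kPa, rounded to 4 dp:

308.6654 kPa


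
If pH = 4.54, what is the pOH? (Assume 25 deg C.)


At 25 deg C, pH + pOH = 14.
pOH = 14 - pH = 14 - 4.54
pOH = 9.46:

9.46


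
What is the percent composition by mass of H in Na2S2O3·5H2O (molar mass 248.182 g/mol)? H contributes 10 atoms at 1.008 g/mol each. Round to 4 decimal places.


pct = 100 * (n_elem * M_elem) / M_total
mass_contribution = 10 * 1.008 = 10.08 g/mol
pct = 100 * 10.08 / 248.182
pct = 4.06153549 %, rounded to 4 dp:

4.0615 %


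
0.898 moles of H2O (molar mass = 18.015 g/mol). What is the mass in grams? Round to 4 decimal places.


mass = n * M
mass = 0.898 * 18.015
mass = 16.17747 g, rounded to 4 dp:

16.1775 g


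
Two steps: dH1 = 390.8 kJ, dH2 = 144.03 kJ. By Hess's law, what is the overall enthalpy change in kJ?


Hess's law: enthalpy is a state function, so add the step enthalpies.
dH_total = dH1 + dH2 = 390.8 + (144.03)
dH_total = 534.83 kJ:

534.83 kJ


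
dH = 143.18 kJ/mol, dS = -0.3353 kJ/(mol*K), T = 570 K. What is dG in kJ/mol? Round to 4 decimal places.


Gibbs: dG = dH - T*dS (consistent units, dS already in kJ/(mol*K)).
T*dS = 570 * -0.3353 = -191.121
dG = 143.18 - (-191.121)
dG = 334.301 kJ/mol, rounded to 4 dp:

334.3010 kJ/mol


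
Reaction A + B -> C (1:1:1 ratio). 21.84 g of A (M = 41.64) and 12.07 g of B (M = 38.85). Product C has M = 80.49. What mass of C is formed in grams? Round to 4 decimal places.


Find moles of each reactant; the smaller value is the limiting reagent in a 1:1:1 reaction, so moles_C equals moles of the limiter.
n_A = mass_A / M_A = 21.84 / 41.64 = 0.524496 mol
n_B = mass_B / M_B = 12.07 / 38.85 = 0.310682 mol
Limiting reagent: B (smaller), n_limiting = 0.310682 mol
mass_C = n_limiting * M_C = 0.310682 * 80.49
mass_C = 25.00679418 g, rounded to 4 dp:

25.0068 g


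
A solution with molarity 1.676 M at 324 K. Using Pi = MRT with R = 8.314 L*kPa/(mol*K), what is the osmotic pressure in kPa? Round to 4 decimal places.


Osmotic pressure (van't Hoff): Pi = M*R*T.
RT = 8.314 * 324 = 2693.736
Pi = 1.676 * 2693.736
Pi = 4514.701536 kPa, rounded to 4 dp:

4514.7015 kPa


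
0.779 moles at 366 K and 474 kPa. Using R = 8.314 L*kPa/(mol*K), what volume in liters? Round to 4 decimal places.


PV = nRT, solve for V = nRT / P.
nRT = 0.779 * 8.314 * 366 = 2370.4378
V = 2370.4378 / 474
V = 5.00092363 L, rounded to 4 dp:

5.0009 L


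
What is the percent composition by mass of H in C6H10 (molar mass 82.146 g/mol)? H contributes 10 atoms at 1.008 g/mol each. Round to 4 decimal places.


pct = 100 * (n_elem * M_elem) / M_total
mass_contribution = 10 * 1.008 = 10.08 g/mol
pct = 100 * 10.08 / 82.146
pct = 12.27083486 %, rounded to 4 dp:

12.2708 %


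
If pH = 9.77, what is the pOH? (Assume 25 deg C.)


At 25 deg C, pH + pOH = 14.
pOH = 14 - pH = 14 - 9.77
pOH = 4.23:

4.23


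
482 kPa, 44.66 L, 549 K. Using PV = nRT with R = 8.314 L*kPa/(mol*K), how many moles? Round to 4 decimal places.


PV = nRT, solve for n = PV / (RT).
PV = 482 * 44.66 = 21526.12
RT = 8.314 * 549 = 4564.386
n = 21526.12 / 4564.386
n = 4.7161042 mol, rounded to 4 dp:

4.7161 mol


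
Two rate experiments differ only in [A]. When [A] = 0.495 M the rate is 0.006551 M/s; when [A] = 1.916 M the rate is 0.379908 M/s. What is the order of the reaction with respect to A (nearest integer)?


Rate is proportional to [A]^n, so rate2/rate1 = ([A]2/[A]1)^n. Take logs to solve for n.
rate2/rate1 = 0.379908 / 0.006551 = 57.9924
[A]2/[A]1 = 1.916 / 0.495 = 3.8707
n = ln(57.9924) / ln(3.8707) = 3.0
Nearest integer order:

3


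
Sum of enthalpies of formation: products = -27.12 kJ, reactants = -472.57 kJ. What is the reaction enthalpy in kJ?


dH_rxn = sum(dH_f products) - sum(dH_f reactants)
dH_rxn = -27.12 - (-472.57)
dH_rxn = 445.45 kJ:

445.45 kJ


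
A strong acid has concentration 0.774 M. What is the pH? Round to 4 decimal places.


A strong acid dissociates completely, so [H+] equals the given concentration.
pH = -log10([H+]) = -log10(0.774)
pH = 0.11125904, rounded to 4 dp:

0.1113


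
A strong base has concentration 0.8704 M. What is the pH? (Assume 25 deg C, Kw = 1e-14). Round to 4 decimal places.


A strong base dissociates completely, so [OH-] equals the given concentration.
pOH = -log10([OH-]) = -log10(0.8704) = 0.060281
pH = 14 - pOH = 14 - 0.060281
pH = 13.939719, rounded to 4 dp:

13.9397


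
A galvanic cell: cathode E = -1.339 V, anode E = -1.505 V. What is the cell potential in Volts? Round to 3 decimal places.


Standard cell potential: E_cell = E_cathode - E_anode.
E_cell = -1.339 - (-1.505)
E_cell = 0.166 V, rounded to 3 dp:

0.166 V


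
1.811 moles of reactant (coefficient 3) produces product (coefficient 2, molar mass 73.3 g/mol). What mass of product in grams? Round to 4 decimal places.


Use the coefficient ratio to convert reactant moles to product moles, then multiply by the product's molar mass.
moles_P = moles_R * (coeff_P / coeff_R) = 1.811 * (2/3) = 1.207333
mass_P = moles_P * M_P = 1.207333 * 73.3
mass_P = 88.4975089 g, rounded to 4 dp:

88.4975 g


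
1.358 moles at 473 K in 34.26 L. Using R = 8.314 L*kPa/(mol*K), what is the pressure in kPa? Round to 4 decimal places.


PV = nRT, solve for P = nRT / V.
nRT = 1.358 * 8.314 * 473 = 5340.3649
P = 5340.3649 / 34.26
P = 155.87755108 kPa, rounded to 4 dp:

155.8776 kPa


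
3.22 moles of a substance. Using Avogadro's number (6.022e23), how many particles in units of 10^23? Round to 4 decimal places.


N = n * NA, then divide by 1e23 for the requested units.
N / 1e23 = n * 6.022
N / 1e23 = 3.22 * 6.022
N / 1e23 = 19.39084, rounded to 4 dp:

19.3908


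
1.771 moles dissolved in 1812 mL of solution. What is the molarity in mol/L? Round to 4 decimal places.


Convert volume to liters: V_L = V_mL / 1000.
V_L = 1812 / 1000 = 1.812 L
M = n / V_L = 1.771 / 1.812
M = 0.97737307 mol/L, rounded to 4 dp:

0.9774 mol/L


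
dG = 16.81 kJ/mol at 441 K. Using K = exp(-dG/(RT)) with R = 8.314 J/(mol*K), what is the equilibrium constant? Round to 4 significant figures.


dG is in kJ/mol; multiply by 1000 to match R in J/(mol*K).
RT = 8.314 * 441 = 3666.474 J/mol
exponent = -dG*1000 / (RT) = -(16.81*1000) / 3666.474 = -4.58478636
K = exp(-4.58478636)
K = 0.01020593, rounded to 4 significant figures:

0.01021


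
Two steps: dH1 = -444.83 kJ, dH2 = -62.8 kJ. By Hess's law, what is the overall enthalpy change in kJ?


Hess's law: enthalpy is a state function, so add the step enthalpies.
dH_total = dH1 + dH2 = -444.83 + (-62.8)
dH_total = -507.63 kJ:

-507.63 kJ


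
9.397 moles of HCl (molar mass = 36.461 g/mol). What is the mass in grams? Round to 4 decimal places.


mass = n * M
mass = 9.397 * 36.461
mass = 342.624017 g, rounded to 4 dp:

342.6240 g


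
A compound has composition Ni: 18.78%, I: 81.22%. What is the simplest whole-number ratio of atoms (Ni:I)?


Assume 100 g of compound, divide each mass% by atomic mass to get moles, then normalize by the smallest to get a raw atom ratio.
Moles per 100 g: Ni: 18.78/58.693 = 0.32, I: 81.22/126.904 = 0.64
Raw ratio (divide by min = 0.32): Ni: 1.0, I: 2.0
Multiply by 1 to clear fractions: Ni: 1.0 ~= 1, I: 2.0 ~= 2
Reduce by GCD to get the simplest whole-number ratio:

1:2


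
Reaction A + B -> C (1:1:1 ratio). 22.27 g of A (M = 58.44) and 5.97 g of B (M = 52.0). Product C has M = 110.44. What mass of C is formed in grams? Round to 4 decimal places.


Find moles of each reactant; the smaller value is the limiting reagent in a 1:1:1 reaction, so moles_C equals moles of the limiter.
n_A = mass_A / M_A = 22.27 / 58.44 = 0.381075 mol
n_B = mass_B / M_B = 5.97 / 52.0 = 0.114808 mol
Limiting reagent: B (smaller), n_limiting = 0.114808 mol
mass_C = n_limiting * M_C = 0.114808 * 110.44
mass_C = 12.67939552 g, rounded to 4 dp:

12.6794 g


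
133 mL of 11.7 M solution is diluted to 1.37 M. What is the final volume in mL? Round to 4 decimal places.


Dilution: M1*V1 = M2*V2, solve for V2.
V2 = M1*V1 / M2
V2 = 11.7 * 133 / 1.37
V2 = 1556.1 / 1.37
V2 = 1135.83941606 mL, rounded to 4 dp:

1135.8394 mL


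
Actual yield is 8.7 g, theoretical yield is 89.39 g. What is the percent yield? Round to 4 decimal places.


% yield = 100 * actual / theoretical
% yield = 100 * 8.7 / 89.39
% yield = 9.73263229 %, rounded to 4 dp:

9.7326 %


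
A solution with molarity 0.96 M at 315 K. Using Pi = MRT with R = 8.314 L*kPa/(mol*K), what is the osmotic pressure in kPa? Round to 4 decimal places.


Osmotic pressure (van't Hoff): Pi = M*R*T.
RT = 8.314 * 315 = 2618.91
Pi = 0.96 * 2618.91
Pi = 2514.1536 kPa, rounded to 4 dp:

2514.1536 kPa


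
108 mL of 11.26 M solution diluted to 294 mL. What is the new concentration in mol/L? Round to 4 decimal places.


Dilution: M1*V1 = M2*V2, solve for M2.
M2 = M1*V1 / V2
M2 = 11.26 * 108 / 294
M2 = 1216.08 / 294
M2 = 4.13632653 mol/L, rounded to 4 dp:

4.1363 mol/L


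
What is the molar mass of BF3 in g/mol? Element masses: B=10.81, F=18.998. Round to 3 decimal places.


M = sum(count * atomic_mass) over atoms.
M = 1*10.81 + 3*18.998
M = 10.81 + 56.994
M = 67.804 g/mol, rounded to 3 dp:

67.804 g/mol


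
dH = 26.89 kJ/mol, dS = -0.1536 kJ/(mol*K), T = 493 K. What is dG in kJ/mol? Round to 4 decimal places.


Gibbs: dG = dH - T*dS (consistent units, dS already in kJ/(mol*K)).
T*dS = 493 * -0.1536 = -75.7248
dG = 26.89 - (-75.7248)
dG = 102.6148 kJ/mol, rounded to 4 dp:

102.6148 kJ/mol


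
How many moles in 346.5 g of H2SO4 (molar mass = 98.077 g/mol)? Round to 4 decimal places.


n = mass / M
n = 346.5 / 98.077
n = 3.53293841 mol, rounded to 4 dp:

3.5329 mol


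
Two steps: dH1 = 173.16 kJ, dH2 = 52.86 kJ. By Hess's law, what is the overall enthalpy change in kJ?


Hess's law: enthalpy is a state function, so add the step enthalpies.
dH_total = dH1 + dH2 = 173.16 + (52.86)
dH_total = 226.02 kJ:

226.02 kJ


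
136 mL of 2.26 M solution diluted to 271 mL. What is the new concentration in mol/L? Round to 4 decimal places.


Dilution: M1*V1 = M2*V2, solve for M2.
M2 = M1*V1 / V2
M2 = 2.26 * 136 / 271
M2 = 307.36 / 271
M2 = 1.13416974 mol/L, rounded to 4 dp:

1.1342 mol/L


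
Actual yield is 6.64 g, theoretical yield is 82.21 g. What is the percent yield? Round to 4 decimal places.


% yield = 100 * actual / theoretical
% yield = 100 * 6.64 / 82.21
% yield = 8.07687629 %, rounded to 4 dp:

8.0769 %


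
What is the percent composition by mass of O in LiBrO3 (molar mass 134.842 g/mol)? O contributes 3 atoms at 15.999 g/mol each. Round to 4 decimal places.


pct = 100 * (n_elem * M_elem) / M_total
mass_contribution = 3 * 15.999 = 47.997 g/mol
pct = 100 * 47.997 / 134.842
pct = 35.59499266 %, rounded to 4 dp:

35.5950 %


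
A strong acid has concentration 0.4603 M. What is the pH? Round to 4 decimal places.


A strong acid dissociates completely, so [H+] equals the given concentration.
pH = -log10([H+]) = -log10(0.4603)
pH = 0.33695903, rounded to 4 dp:

0.3370


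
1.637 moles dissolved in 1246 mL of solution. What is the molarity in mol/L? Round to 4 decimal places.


Convert volume to liters: V_L = V_mL / 1000.
V_L = 1246 / 1000 = 1.246 L
M = n / V_L = 1.637 / 1.246
M = 1.31380417 mol/L, rounded to 4 dp:

1.3138 mol/L


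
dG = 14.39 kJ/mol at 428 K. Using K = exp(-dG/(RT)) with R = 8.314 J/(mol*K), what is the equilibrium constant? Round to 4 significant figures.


dG is in kJ/mol; multiply by 1000 to match R in J/(mol*K).
RT = 8.314 * 428 = 3558.392 J/mol
exponent = -dG*1000 / (RT) = -(14.39*1000) / 3558.392 = -4.04396143
K = exp(-4.04396143)
K = 0.017527899, rounded to 4 significant figures:

0.01753


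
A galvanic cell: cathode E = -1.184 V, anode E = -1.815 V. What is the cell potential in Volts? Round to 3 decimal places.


Standard cell potential: E_cell = E_cathode - E_anode.
E_cell = -1.184 - (-1.815)
E_cell = 0.631 V, rounded to 3 dp:

0.631 V


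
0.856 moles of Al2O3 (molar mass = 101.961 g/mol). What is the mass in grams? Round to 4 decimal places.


mass = n * M
mass = 0.856 * 101.961
mass = 87.278616 g, rounded to 4 dp:

87.2786 g


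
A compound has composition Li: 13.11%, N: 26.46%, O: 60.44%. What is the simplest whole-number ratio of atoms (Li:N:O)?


Assume 100 g of compound, divide each mass% by atomic mass to get moles, then normalize by the smallest to get a raw atom ratio.
Moles per 100 g: Li: 13.11/6.941 = 1.8888, N: 26.46/14.007 = 1.8891, O: 60.44/15.999 = 3.7777
Raw ratio (divide by min = 1.8888): Li: 1.0, N: 1.0, O: 2.0
Multiply by 1 to clear fractions: Li: 1.0 ~= 1, N: 1.0 ~= 1, O: 2.0 ~= 2
Reduce by GCD to get the simplest whole-number ratio:

1:1:2


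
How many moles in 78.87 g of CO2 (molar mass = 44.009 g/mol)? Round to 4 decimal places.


n = mass / M
n = 78.87 / 44.009
n = 1.79213343 mol, rounded to 4 dp:

1.7921 mol


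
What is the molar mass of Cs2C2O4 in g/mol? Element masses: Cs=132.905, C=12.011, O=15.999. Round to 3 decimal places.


M = sum(count * atomic_mass) over atoms.
M = 2*132.905 + 2*12.011 + 4*15.999
M = 265.81 + 24.022 + 63.996
M = 353.828 g/mol, rounded to 3 dp:

353.828 g/mol


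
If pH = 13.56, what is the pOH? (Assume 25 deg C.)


At 25 deg C, pH + pOH = 14.
pOH = 14 - pH = 14 - 13.56
pOH = 0.44:

0.44


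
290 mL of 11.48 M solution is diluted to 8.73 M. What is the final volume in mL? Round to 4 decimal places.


Dilution: M1*V1 = M2*V2, solve for V2.
V2 = M1*V1 / M2
V2 = 11.48 * 290 / 8.73
V2 = 3329.2 / 8.73
V2 = 381.35166094 mL, rounded to 4 dp:

381.3517 mL


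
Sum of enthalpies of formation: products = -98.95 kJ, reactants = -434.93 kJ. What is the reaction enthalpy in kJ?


dH_rxn = sum(dH_f products) - sum(dH_f reactants)
dH_rxn = -98.95 - (-434.93)
dH_rxn = 335.98 kJ:

335.98 kJ


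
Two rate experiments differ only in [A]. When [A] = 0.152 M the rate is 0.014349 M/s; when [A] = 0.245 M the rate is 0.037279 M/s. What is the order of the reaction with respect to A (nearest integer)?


Rate is proportional to [A]^n, so rate2/rate1 = ([A]2/[A]1)^n. Take logs to solve for n.
rate2/rate1 = 0.037279 / 0.014349 = 2.598
[A]2/[A]1 = 0.245 / 0.152 = 1.6118
n = ln(2.598) / ln(1.6118) = 2.0
Nearest integer order:

2


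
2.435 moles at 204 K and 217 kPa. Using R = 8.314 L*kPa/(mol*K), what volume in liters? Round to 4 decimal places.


PV = nRT, solve for V = nRT / P.
nRT = 2.435 * 8.314 * 204 = 4129.8964
V = 4129.8964 / 217
V = 19.03178065 L, rounded to 4 dp:

19.0318 L


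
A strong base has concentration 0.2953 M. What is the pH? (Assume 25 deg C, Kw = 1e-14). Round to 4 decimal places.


A strong base dissociates completely, so [OH-] equals the given concentration.
pOH = -log10([OH-]) = -log10(0.2953) = 0.529737
pH = 14 - pOH = 14 - 0.529737
pH = 13.470263, rounded to 4 dp:

13.4703


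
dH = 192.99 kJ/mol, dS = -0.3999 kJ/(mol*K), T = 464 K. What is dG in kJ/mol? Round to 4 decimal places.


Gibbs: dG = dH - T*dS (consistent units, dS already in kJ/(mol*K)).
T*dS = 464 * -0.3999 = -185.5536
dG = 192.99 - (-185.5536)
dG = 378.5436 kJ/mol, rounded to 4 dp:

378.5436 kJ/mol


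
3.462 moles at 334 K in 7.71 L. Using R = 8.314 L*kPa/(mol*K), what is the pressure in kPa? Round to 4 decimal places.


PV = nRT, solve for P = nRT / V.
nRT = 3.462 * 8.314 * 334 = 9613.5447
P = 9613.5447 / 7.71
P = 1246.8929572 kPa, rounded to 4 dp:

1246.8930 kPa


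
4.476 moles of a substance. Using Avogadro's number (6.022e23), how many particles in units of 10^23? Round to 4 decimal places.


N = n * NA, then divide by 1e23 for the requested units.
N / 1e23 = n * 6.022
N / 1e23 = 4.476 * 6.022
N / 1e23 = 26.954472, rounded to 4 dp:

26.9545


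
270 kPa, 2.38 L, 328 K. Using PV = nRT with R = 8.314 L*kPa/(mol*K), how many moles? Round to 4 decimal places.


PV = nRT, solve for n = PV / (RT).
PV = 270 * 2.38 = 642.6
RT = 8.314 * 328 = 2726.992
n = 642.6 / 2726.992
n = 0.23564426 mol, rounded to 4 dp:

0.2356 mol


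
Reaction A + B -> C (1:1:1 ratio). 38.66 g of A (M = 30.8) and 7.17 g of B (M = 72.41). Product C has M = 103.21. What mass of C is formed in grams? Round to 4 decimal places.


Find moles of each reactant; the smaller value is the limiting reagent in a 1:1:1 reaction, so moles_C equals moles of the limiter.
n_A = mass_A / M_A = 38.66 / 30.8 = 1.255195 mol
n_B = mass_B / M_B = 7.17 / 72.41 = 0.099019 mol
Limiting reagent: B (smaller), n_limiting = 0.099019 mol
mass_C = n_limiting * M_C = 0.099019 * 103.21
mass_C = 10.21975099 g, rounded to 4 dp:

10.2198 g


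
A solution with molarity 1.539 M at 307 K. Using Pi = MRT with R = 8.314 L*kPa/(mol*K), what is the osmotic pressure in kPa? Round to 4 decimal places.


Osmotic pressure (van't Hoff): Pi = M*R*T.
RT = 8.314 * 307 = 2552.398
Pi = 1.539 * 2552.398
Pi = 3928.140522 kPa, rounded to 4 dp:

3928.1405 kPa


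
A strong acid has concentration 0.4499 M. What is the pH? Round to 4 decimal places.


A strong acid dissociates completely, so [H+] equals the given concentration.
pH = -log10([H+]) = -log10(0.4499)
pH = 0.34688401, rounded to 4 dp:

0.3469


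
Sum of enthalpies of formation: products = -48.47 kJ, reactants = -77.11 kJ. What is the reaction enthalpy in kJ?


dH_rxn = sum(dH_f products) - sum(dH_f reactants)
dH_rxn = -48.47 - (-77.11)
dH_rxn = 28.64 kJ:

28.64 kJ


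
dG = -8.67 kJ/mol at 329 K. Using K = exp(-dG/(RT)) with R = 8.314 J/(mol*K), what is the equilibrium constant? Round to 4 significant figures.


dG is in kJ/mol; multiply by 1000 to match R in J/(mol*K).
RT = 8.314 * 329 = 2735.306 J/mol
exponent = -dG*1000 / (RT) = -(-8.67*1000) / 2735.306 = 3.16966365
K = exp(3.16966365)
K = 23.799478, rounded to 4 significant figures:

23.80


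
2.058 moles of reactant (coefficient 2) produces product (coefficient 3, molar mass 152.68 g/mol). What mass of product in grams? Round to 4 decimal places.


Use the coefficient ratio to convert reactant moles to product moles, then multiply by the product's molar mass.
moles_P = moles_R * (coeff_P / coeff_R) = 2.058 * (3/2) = 3.087
mass_P = moles_P * M_P = 3.087 * 152.68
mass_P = 471.32316 g, rounded to 4 dp:

471.3232 g


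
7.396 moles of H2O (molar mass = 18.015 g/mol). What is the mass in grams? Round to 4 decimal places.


mass = n * M
mass = 7.396 * 18.015
mass = 133.23894 g, rounded to 4 dp:

133.2389 g


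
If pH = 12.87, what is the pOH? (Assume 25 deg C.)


At 25 deg C, pH + pOH = 14.
pOH = 14 - pH = 14 - 12.87
pOH = 1.13:

1.13


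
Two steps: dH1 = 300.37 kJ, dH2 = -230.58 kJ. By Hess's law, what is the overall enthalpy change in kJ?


Hess's law: enthalpy is a state function, so add the step enthalpies.
dH_total = dH1 + dH2 = 300.37 + (-230.58)
dH_total = 69.79 kJ:

69.79 kJ


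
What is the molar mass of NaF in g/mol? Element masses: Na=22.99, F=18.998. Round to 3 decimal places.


M = sum(count * atomic_mass) over atoms.
M = 1*22.99 + 1*18.998
M = 22.99 + 18.998
M = 41.988 g/mol, rounded to 3 dp:

41.988 g/mol


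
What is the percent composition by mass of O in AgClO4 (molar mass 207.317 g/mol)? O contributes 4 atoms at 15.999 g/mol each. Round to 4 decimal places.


pct = 100 * (n_elem * M_elem) / M_total
mass_contribution = 4 * 15.999 = 63.996 g/mol
pct = 100 * 63.996 / 207.317
pct = 30.86866972 %, rounded to 4 dp:

30.8687 %


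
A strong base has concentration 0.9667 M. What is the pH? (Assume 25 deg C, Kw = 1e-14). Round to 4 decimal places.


A strong base dissociates completely, so [OH-] equals the given concentration.
pOH = -log10([OH-]) = -log10(0.9667) = 0.014708
pH = 14 - pOH = 14 - 0.014708
pH = 13.985292, rounded to 4 dp:

13.9853


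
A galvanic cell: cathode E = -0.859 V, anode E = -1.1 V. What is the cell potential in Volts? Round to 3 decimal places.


Standard cell potential: E_cell = E_cathode - E_anode.
E_cell = -0.859 - (-1.1)
E_cell = 0.241 V, rounded to 3 dp:

0.241 V


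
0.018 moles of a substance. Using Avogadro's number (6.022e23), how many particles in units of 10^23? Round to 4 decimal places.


N = n * NA, then divide by 1e23 for the requested units.
N / 1e23 = n * 6.022
N / 1e23 = 0.018 * 6.022
N / 1e23 = 0.108396, rounded to 4 dp:

0.1084


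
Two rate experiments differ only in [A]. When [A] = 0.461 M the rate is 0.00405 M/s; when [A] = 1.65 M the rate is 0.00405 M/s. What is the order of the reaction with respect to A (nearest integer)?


Rate is proportional to [A]^n, so rate2/rate1 = ([A]2/[A]1)^n. Take logs to solve for n.
rate2/rate1 = 0.00405 / 0.00405 = 1.0
[A]2/[A]1 = 1.65 / 0.461 = 3.5792
n = ln(1.0) / ln(3.5792) = 0.0
Nearest integer order:

0


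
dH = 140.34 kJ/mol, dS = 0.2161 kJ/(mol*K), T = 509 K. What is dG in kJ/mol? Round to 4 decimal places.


Gibbs: dG = dH - T*dS (consistent units, dS already in kJ/(mol*K)).
T*dS = 509 * 0.2161 = 109.9949
dG = 140.34 - (109.9949)
dG = 30.3451 kJ/mol, rounded to 4 dp:

30.3451 kJ/mol


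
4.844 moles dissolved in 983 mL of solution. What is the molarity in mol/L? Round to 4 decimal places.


Convert volume to liters: V_L = V_mL / 1000.
V_L = 983 / 1000 = 0.983 L
M = n / V_L = 4.844 / 0.983
M = 4.92777213 mol/L, rounded to 4 dp:

4.9278 mol/L


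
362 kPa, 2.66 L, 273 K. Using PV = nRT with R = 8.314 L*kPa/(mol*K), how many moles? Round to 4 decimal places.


PV = nRT, solve for n = PV / (RT).
PV = 362 * 2.66 = 962.92
RT = 8.314 * 273 = 2269.722
n = 962.92 / 2269.722
n = 0.42424579 mol, rounded to 4 dp:

0.4242 mol


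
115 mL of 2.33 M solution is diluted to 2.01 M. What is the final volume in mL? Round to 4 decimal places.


Dilution: M1*V1 = M2*V2, solve for V2.
V2 = M1*V1 / M2
V2 = 2.33 * 115 / 2.01
V2 = 267.95 / 2.01
V2 = 133.30845771 mL, rounded to 4 dp:

133.3085 mL


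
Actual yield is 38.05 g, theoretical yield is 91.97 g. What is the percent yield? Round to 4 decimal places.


% yield = 100 * actual / theoretical
% yield = 100 * 38.05 / 91.97
% yield = 41.37218658 %, rounded to 4 dp:

41.3722 %


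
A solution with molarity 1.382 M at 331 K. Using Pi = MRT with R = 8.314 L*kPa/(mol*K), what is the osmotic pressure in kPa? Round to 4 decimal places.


Osmotic pressure (van't Hoff): Pi = M*R*T.
RT = 8.314 * 331 = 2751.934
Pi = 1.382 * 2751.934
Pi = 3803.172788 kPa, rounded to 4 dp:

3803.1728 kPa


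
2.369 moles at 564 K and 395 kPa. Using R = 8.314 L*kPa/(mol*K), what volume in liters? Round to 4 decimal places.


PV = nRT, solve for V = nRT / P.
nRT = 2.369 * 8.314 * 564 = 11108.4684
V = 11108.4684 / 395
V = 28.12270481 L, rounded to 4 dp:

28.1227 L


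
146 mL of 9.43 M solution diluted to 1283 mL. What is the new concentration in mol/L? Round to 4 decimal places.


Dilution: M1*V1 = M2*V2, solve for M2.
M2 = M1*V1 / V2
M2 = 9.43 * 146 / 1283
M2 = 1376.78 / 1283
M2 = 1.07309431 mol/L, rounded to 4 dp:

1.0731 mol/L


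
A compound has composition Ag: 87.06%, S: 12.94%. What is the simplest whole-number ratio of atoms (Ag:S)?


Assume 100 g of compound, divide each mass% by atomic mass to get moles, then normalize by the smallest to get a raw atom ratio.
Moles per 100 g: Ag: 87.06/107.868 = 0.8071, S: 12.94/32.065 = 0.4036
Raw ratio (divide by min = 0.4036): Ag: 2.0, S: 1.0
Multiply by 1 to clear fractions: Ag: 2.0 ~= 2, S: 1.0 ~= 1
Reduce by GCD to get the simplest whole-number ratio:

2:1


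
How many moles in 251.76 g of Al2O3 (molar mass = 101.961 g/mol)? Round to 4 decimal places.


n = mass / M
n = 251.76 / 101.961
n = 2.46917939 mol, rounded to 4 dp:

2.4692 mol
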